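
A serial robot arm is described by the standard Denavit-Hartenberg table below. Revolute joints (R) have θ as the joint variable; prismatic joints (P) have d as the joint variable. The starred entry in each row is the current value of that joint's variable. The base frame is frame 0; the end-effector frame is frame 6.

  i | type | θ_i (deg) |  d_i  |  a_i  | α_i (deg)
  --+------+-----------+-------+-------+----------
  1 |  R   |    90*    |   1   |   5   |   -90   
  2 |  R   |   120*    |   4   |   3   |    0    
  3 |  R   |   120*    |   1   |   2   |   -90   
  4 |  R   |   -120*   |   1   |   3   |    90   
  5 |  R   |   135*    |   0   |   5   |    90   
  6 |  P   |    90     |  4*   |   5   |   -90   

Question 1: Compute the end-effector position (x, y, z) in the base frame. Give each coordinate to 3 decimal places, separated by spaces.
-4.486 11.616 -0.927

after link 1: o_1 = (0.0000, 5.0000, 1.0000)
after link 2: o_2 = (-4.0000, 3.5000, -1.5981)
after link 3: o_3 = (-5.0000, 2.5000, 0.1340)
after link 4: o_4 = (-7.5981, 4.1160, -0.6651)
after link 5: o_5 = (-4.5362, 6.2940, 2.6336)
after link 6: o_6 = (-4.4857, 11.6157, -0.9269)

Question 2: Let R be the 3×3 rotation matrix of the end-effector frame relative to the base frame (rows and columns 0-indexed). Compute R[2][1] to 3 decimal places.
End-effector y-axis (col 1 of R) = (0.6124,-0.7891,-0.0474)
R[2][1] = -0.0474

-0.047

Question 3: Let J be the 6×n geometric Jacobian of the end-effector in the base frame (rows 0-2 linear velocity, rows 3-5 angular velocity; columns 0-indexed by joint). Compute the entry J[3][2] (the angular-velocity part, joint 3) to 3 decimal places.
axis z_2 = (-1.0000,0.0000,0.0000); lever o_n−o_2 = (-0.4857,8.1157,0.6712)
cross product → J_v[:, 2] = (-0.0000,0.6712,-8.1157)
J_ω[:, 2] = z_2
entry J[3][2] = -1.0000

-1.000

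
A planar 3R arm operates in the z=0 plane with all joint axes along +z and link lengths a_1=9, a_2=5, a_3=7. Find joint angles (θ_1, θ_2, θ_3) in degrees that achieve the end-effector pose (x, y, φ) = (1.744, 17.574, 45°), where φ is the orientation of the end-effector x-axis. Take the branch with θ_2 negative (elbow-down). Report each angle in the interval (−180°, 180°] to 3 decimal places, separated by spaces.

119.996 -44.992 -30.004

wrist centre = target − a_3·(cos φ, sin φ) = (-3.2057, 12.6243)
cos θ_2 = (169.6486−9²−5²)/(2·9·5) = 0.7072; θ_2 = -44.9919° (elbow-down)
β = atan2(12.6243,-3.2057) = 104.2483°; ψ = atan2(-3.5350,12.5360) = -15.7479°
θ_1 = β − ψ = 119.9962°
θ_3 = φ − θ_1 − θ_2 = -30.0043° (wrapped to (-180°,180°])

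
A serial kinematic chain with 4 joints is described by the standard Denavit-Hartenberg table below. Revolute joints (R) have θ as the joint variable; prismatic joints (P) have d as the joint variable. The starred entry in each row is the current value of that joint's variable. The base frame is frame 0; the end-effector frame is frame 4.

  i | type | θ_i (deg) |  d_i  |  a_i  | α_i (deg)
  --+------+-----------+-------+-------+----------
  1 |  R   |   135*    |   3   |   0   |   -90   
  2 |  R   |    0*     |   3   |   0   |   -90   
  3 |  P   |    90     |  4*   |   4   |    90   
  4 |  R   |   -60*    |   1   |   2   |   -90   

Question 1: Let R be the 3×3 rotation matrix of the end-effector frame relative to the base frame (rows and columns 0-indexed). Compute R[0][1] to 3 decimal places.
0.707

End-effector y-axis (col 1 of R) = (0.7071,-0.7071,0.0000)
R[0][1] = 0.7071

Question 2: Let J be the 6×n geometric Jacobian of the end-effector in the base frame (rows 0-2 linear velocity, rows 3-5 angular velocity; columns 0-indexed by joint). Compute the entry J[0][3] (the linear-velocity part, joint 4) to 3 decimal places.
1.225

axis z_3 = (-0.7071,0.7071,-0.0000); lever o_n−o_3 = (0.0000,1.4142,1.7321)
cross product → J_v[:, 3] = (1.2247,1.2247,-1.0000)
J_ω[:, 3] = z_3
entry J[0][3] = 1.2247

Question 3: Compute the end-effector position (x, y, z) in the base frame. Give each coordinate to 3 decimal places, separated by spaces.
0.707 2.121 0.732

after link 1: o_1 = (0.0000, 0.0000, 3.0000)
after link 2: o_2 = (-2.1213, -2.1213, 3.0000)
after link 3: o_3 = (0.7071, 0.7071, -1.0000)
after link 4: o_4 = (0.7071, 2.1213, 0.7321)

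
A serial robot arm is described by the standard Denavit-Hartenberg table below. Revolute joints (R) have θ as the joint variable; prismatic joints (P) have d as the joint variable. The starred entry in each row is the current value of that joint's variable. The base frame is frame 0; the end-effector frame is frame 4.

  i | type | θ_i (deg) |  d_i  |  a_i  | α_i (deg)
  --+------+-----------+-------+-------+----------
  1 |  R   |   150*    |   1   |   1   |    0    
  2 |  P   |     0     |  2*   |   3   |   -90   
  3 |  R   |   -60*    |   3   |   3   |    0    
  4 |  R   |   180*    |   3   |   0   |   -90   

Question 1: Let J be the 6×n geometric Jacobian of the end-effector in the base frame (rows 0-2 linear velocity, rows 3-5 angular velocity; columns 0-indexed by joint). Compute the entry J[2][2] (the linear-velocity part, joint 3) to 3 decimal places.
-1.500

axis z_2 = (-0.5000,-0.8660,0.0000); lever o_n−o_2 = (-4.2990,-4.4462,2.5981)
cross product → J_v[:, 2] = (-2.2500,1.2990,-1.5000)
J_ω[:, 2] = z_2
entry J[2][2] = -1.5000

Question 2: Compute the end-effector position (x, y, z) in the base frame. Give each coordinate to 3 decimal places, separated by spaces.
-7.763 -2.446 5.598

after link 1: o_1 = (-0.8660, 0.5000, 1.0000)
after link 2: o_2 = (-3.4641, 2.0000, 3.0000)
after link 3: o_3 = (-6.2631, 0.1519, 5.5981)
after link 4: o_4 = (-7.7631, -2.4462, 5.5981)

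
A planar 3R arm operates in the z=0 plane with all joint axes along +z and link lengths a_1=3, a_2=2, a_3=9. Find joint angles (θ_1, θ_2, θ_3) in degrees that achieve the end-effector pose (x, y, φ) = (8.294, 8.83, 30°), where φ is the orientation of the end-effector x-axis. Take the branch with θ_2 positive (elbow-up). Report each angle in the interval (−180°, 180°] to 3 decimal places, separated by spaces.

wrist centre = target − a_3·(cos φ, sin φ) = (0.4998, 4.3300)
cos θ_2 = (18.9987−3²−2²)/(2·3·2) = 0.4999; θ_2 = 60.0073° (elbow-up)
β = atan2(4.3300,0.4998) = 83.4160°; ψ = atan2(1.7322,3.9998) = 23.4159°
θ_1 = β − ψ = 60.0001°
θ_3 = φ − θ_1 − θ_2 = -90.0074° (wrapped to (-180°,180°])

60.000 60.007 -90.007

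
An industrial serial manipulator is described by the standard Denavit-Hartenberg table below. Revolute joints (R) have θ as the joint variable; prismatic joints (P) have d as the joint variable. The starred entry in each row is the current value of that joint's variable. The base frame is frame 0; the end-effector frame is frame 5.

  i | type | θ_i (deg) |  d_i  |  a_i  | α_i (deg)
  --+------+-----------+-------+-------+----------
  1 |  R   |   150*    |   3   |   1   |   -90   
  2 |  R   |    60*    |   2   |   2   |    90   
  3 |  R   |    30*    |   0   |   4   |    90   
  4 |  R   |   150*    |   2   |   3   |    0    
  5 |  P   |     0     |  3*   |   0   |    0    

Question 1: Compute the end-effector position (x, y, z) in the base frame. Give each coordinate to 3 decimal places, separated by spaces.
-3.651 3.989 -1.199

after link 1: o_1 = (-0.8660, 0.5000, 3.0000)
after link 2: o_2 = (-2.7321, -0.7321, 1.2679)
after link 3: o_3 = (-5.2321, -1.5981, -1.7321)
after link 4: o_4 = (-4.3002, 1.3639, 0.1005)
after link 5: o_5 = (-3.6507, 3.9889, -1.1986)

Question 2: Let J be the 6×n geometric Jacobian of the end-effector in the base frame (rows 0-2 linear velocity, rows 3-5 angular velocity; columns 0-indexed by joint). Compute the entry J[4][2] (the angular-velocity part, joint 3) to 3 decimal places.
axis z_2 = (-0.7500,0.4330,0.5000); lever o_n−o_2 = (-0.9187,4.7210,-2.4665)
cross product → J_v[:, 2] = (-3.4285,-2.3092,-3.1429)
J_ω[:, 2] = z_2
entry J[4][2] = 0.4330

0.433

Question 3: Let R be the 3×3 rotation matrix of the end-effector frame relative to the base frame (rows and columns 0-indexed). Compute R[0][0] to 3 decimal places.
0.166

End-effector x-axis (col 0 of R) = (0.1663,0.4040,0.8995)
R[0][0] = 0.1663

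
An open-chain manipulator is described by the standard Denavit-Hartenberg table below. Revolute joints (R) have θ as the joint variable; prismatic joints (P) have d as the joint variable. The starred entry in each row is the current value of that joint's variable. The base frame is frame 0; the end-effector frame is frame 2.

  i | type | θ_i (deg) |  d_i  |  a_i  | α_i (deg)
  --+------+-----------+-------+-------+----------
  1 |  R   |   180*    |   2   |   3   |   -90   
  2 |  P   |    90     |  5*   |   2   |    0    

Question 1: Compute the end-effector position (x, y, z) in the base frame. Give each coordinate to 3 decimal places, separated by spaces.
after link 1: o_1 = (-3.0000, 0.0000, 2.0000)
after link 2: o_2 = (-3.0000, -5.0000, 0.0000)

-3.000 -5.000 0.000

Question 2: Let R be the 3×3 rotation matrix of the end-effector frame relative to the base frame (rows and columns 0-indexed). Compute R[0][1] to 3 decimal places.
End-effector y-axis (col 1 of R) = (1.0000,-0.0000,-0.0000)
R[0][1] = 1.0000

1.000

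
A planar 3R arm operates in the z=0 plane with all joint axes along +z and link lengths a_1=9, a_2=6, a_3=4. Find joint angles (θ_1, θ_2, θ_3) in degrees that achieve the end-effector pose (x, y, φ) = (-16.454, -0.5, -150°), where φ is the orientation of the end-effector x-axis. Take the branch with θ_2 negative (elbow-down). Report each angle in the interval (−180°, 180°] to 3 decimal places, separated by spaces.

wrist centre = target − a_3·(cos φ, sin φ) = (-12.9899, 1.5000)
cos θ_2 = (170.9875−9²−6²)/(2·9·6) = 0.4999; θ_2 = -60.0077° (elbow-down)
β = atan2(1.5000,-12.9899) = 173.4130°; ψ = atan2(-5.1966,11.9993) = -23.4161°
θ_1 = β − ψ = 196.8290°
θ_3 = φ − θ_1 − θ_2 = 73.1786° (wrapped to (-180°,180°])

-163.171 -60.008 73.179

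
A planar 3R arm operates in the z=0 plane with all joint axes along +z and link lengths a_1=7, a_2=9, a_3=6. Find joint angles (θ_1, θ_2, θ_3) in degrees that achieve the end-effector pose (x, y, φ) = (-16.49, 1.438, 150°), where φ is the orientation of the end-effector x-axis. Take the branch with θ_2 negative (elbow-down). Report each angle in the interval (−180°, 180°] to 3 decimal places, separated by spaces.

-119.998 -90.004 0.002

wrist centre = target − a_3·(cos φ, sin φ) = (-11.2938, -1.5620)
cos θ_2 = (129.9908−7²−9²)/(2·7·9) = -0.0001; θ_2 = -90.0042° (elbow-down)
β = atan2(-1.5620,-11.2938) = -172.1256°; ψ = atan2(-9.0000,6.9993) = -52.1276°
θ_1 = β − ψ = -119.9980°
θ_3 = φ − θ_1 − θ_2 = 0.0022° (wrapped to (-180°,180°])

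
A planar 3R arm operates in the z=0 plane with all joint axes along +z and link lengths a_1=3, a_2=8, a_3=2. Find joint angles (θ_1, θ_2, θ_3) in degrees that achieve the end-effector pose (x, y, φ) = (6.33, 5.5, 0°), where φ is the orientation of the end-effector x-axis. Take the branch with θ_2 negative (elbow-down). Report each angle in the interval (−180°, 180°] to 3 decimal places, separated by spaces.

wrist centre = target − a_3·(cos φ, sin φ) = (4.3300, 5.5000)
cos θ_2 = (48.9989−3²−8²)/(2·3·8) = -0.5000; θ_2 = -120.0015° (elbow-down)
β = atan2(5.5000,4.3300) = 51.7876°; ψ = atan2(-6.9281,-1.0002) = -98.2148°
θ_1 = β − ψ = 150.0024°
θ_3 = φ − θ_1 − θ_2 = -30.0009° (wrapped to (-180°,180°])

150.002 -120.002 -30.001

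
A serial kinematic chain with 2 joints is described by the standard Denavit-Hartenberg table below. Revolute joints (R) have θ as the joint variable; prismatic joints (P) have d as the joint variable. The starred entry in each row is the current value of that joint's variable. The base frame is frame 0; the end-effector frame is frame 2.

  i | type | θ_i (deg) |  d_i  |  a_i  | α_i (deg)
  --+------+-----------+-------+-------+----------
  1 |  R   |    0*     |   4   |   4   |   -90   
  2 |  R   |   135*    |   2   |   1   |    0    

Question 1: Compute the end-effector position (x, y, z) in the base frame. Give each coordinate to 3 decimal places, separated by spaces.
3.293 2.000 3.293

after link 1: o_1 = (4.0000, 0.0000, 4.0000)
after link 2: o_2 = (3.2929, 2.0000, 3.2929)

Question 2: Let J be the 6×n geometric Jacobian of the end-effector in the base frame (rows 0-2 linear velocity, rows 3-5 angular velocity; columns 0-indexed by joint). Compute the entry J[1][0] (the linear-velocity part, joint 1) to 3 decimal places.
axis z_0 = ẑ; lever o_n−o_0 = (3.2929,2.0000,3.2929)
cross product → J_v[:, 0] = (-2.0000,3.2929,0.0000)
J_ω[:, 0] = z_0
entry J[1][0] = 3.2929

3.293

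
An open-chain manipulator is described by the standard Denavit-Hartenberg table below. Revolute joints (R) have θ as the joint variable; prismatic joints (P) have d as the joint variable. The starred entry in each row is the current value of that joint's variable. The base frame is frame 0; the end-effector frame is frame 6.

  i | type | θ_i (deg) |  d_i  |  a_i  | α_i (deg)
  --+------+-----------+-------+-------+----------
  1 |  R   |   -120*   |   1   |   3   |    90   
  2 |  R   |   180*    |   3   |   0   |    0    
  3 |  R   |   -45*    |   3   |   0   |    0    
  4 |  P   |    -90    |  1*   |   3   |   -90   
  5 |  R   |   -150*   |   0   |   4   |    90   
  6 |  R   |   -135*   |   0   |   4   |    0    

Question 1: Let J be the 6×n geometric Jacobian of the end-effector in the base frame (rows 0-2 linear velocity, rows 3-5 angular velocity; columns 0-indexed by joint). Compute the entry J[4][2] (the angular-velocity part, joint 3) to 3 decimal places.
axis z_2 = (-0.8660,0.5000,0.0000); lever o_n−o_2 = (-5.6733,-0.6550,-0.5961)
cross product → J_v[:, 2] = (-0.2981,-0.5163,3.4039)
J_ω[:, 2] = z_2
entry J[4][2] = 0.5000

0.500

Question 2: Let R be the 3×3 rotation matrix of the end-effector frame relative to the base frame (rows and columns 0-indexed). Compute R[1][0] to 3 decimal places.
-0.985

End-effector x-axis (col 0 of R) = (-0.1603,-0.9848,-0.0670)
R[1][0] = -0.9848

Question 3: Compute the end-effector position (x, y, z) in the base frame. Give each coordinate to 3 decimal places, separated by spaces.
-9.771 -1.753 0.404

after link 1: o_1 = (-1.5000, -2.5981, 1.0000)
after link 2: o_2 = (-4.0981, -1.0981, 1.0000)
after link 3: o_3 = (-6.6962, 0.4019, 1.0000)
after link 4: o_4 = (-8.6228, -0.9352, 3.1213)
after link 5: o_5 = (-9.1301, 2.1861, 0.6718)
after link 6: o_6 = (-9.7714, -1.7530, 0.4039)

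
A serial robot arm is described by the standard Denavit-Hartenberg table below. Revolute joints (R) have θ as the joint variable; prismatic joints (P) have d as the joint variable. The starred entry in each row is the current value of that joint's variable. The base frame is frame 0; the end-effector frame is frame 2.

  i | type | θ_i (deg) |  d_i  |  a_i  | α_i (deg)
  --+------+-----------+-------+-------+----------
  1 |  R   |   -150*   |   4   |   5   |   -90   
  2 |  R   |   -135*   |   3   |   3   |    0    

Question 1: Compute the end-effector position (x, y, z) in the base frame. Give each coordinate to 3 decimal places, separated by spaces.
-0.993 -4.037 6.121

after link 1: o_1 = (-4.3301, -2.5000, 4.0000)
after link 2: o_2 = (-0.9930, -4.0374, 6.1213)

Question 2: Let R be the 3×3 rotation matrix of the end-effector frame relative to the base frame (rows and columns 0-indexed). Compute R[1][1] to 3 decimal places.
End-effector y-axis (col 1 of R) = (-0.6124,-0.3536,0.7071)
R[1][1] = -0.3536

-0.354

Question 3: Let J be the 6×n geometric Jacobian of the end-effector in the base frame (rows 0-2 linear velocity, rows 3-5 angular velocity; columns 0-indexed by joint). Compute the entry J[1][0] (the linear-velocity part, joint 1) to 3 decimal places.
axis z_0 = ẑ; lever o_n−o_0 = (-0.9930,-4.0374,6.1213)
cross product → J_v[:, 0] = (4.0374,-0.9930,0.0000)
J_ω[:, 0] = z_0
entry J[1][0] = -0.9930

-0.993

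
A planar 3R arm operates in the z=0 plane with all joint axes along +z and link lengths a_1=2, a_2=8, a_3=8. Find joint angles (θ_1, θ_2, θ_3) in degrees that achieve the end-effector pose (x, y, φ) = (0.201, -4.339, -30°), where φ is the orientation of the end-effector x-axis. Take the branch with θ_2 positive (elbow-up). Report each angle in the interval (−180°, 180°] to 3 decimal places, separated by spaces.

wrist centre = target − a_3·(cos φ, sin φ) = (-6.7272, -0.3390)
cos θ_2 = (45.3702−2²−8²)/(2·2·8) = -0.7072; θ_2 = 135.0061° (elbow-up)
β = atan2(-0.3390,-6.7272) = -177.1152°; ψ = atan2(5.6563,-3.6575) = 122.8876°
θ_1 = β − ψ = -300.0027°
θ_3 = φ − θ_1 − θ_2 = 134.9967° (wrapped to (-180°,180°])

59.997 135.006 134.997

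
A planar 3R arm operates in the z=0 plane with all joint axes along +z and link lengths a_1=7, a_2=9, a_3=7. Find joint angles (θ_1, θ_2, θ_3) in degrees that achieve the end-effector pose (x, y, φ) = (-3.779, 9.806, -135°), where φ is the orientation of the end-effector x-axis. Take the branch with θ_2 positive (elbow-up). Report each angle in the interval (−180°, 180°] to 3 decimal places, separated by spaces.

wrist centre = target − a_3·(cos φ, sin φ) = (1.1707, 14.7557)
cos θ_2 = (219.1027−7²−9²)/(2·7·9) = 0.7072; θ_2 = 44.9953° (elbow-up)
β = atan2(14.7557,1.1707) = 85.4636°; ψ = atan2(6.3634,13.3645) = 25.4613°
θ_1 = β − ψ = 60.0023°
θ_3 = φ − θ_1 − θ_2 = 120.0024° (wrapped to (-180°,180°])

60.002 44.995 120.002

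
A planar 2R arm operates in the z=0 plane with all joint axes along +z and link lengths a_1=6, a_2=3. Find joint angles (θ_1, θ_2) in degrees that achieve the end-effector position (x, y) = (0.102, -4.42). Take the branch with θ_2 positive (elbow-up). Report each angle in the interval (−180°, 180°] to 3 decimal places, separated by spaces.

-117.354 134.994

cos θ_2 = (19.5468−6²−3²)/(2·6·3) = -0.7070; θ_2 = 134.9940° (elbow-up)
β = atan2(-4.4200,0.1020) = -88.6780°; ψ = atan2(2.1215,3.8789) = 28.6762°
θ_1 = β − ψ = -117.3542°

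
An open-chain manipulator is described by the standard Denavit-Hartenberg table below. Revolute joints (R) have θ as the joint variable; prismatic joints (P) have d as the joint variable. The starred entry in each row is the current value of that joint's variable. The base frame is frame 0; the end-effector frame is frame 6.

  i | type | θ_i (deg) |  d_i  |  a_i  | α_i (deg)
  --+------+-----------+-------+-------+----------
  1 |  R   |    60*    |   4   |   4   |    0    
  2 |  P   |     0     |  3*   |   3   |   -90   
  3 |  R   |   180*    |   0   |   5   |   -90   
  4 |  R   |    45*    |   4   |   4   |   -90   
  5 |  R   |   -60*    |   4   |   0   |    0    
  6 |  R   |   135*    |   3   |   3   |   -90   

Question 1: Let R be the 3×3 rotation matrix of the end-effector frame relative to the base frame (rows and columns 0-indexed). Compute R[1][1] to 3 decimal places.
-0.259

End-effector y-axis (col 1 of R) = (-0.9659,-0.2588,-0.0000)
R[1][1] = -0.2588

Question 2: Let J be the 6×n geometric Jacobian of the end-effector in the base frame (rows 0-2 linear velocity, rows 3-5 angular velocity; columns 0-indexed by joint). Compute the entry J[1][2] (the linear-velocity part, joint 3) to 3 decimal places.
axis z_2 = (-0.8660,0.5000,0.0000); lever o_n−o_2 = (5.4977,-7.1321,1.1022)
cross product → J_v[:, 2] = (0.5511,0.9546,3.4277)
J_ω[:, 2] = z_2
entry J[1][2] = 0.9546

0.955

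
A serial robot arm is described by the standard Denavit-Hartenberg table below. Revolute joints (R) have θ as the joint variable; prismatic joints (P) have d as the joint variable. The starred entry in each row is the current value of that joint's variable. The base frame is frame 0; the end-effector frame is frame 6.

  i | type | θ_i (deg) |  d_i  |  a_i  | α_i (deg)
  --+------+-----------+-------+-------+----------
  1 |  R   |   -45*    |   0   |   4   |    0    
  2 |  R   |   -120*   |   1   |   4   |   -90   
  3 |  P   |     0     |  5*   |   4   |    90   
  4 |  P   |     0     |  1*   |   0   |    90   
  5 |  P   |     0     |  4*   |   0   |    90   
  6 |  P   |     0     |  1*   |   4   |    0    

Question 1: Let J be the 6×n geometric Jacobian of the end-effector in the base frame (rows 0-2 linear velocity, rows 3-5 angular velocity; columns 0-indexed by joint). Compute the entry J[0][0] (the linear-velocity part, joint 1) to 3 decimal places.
axis z_0 = ẑ; lever o_n−o_0 = (-8.5039,-6.9002,1.0000)
cross product → J_v[:, 0] = (6.9002,-8.5039,0.0000)
J_ω[:, 0] = z_0
entry J[0][0] = 6.9002

6.900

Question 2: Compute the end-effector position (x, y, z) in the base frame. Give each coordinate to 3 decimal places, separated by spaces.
-8.504 -6.900 1.000

after link 1: o_1 = (2.8284, -2.8284, 0.0000)
after link 2: o_2 = (-1.0353, -3.8637, 1.0000)
after link 3: o_3 = (-3.6049, -9.7286, 1.0000)
after link 4: o_4 = (-3.6049, -9.7286, 2.0000)
after link 5: o_5 = (-4.6402, -5.8649, 2.0000)
after link 6: o_6 = (-8.5039, -6.9002, 1.0000)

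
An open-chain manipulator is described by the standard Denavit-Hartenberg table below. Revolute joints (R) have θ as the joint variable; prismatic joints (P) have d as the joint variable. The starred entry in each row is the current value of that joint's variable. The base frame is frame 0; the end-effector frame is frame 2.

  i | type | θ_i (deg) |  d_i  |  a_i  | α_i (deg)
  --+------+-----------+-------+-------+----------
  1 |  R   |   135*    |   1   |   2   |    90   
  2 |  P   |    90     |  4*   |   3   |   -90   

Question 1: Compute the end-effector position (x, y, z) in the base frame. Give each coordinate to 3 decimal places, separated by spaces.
1.414 4.243 4.000

after link 1: o_1 = (-1.4142, 1.4142, 1.0000)
after link 2: o_2 = (1.4142, 4.2426, 4.0000)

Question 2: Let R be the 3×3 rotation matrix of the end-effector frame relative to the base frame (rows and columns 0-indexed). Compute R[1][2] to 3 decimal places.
End-effector z-axis (col 2 of R) = (0.7071,-0.7071,0.0000)
R[1][2] = -0.7071

-0.707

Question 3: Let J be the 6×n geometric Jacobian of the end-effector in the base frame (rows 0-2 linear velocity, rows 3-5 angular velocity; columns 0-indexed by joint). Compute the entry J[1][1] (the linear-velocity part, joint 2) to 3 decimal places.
prismatic axis z_1 = (0.7071,0.7071,0.0000)
J_v[:, 1] = z_1; J_ω[:, 1] = (0,0,0)
entry J[1][1] = 0.7071

0.707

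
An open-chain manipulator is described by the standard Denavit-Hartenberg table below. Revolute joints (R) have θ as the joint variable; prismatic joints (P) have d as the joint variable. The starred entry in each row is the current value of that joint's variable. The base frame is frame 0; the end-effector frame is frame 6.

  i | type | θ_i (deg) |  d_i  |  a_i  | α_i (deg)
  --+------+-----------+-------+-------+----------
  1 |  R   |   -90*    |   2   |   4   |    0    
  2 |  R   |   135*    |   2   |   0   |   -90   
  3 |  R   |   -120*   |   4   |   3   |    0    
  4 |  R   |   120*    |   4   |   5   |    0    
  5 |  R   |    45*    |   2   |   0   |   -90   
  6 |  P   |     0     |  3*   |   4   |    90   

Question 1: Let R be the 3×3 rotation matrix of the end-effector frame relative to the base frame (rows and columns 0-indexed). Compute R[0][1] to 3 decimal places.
End-effector y-axis (col 1 of R) = (-0.5000,-0.5000,-0.7071)
R[0][1] = -0.5000

-0.500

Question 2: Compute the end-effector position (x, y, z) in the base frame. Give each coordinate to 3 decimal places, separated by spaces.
-4.096 6.046 1.648

after link 1: o_1 = (0.0000, -4.0000, 2.0000)
after link 2: o_2 = (0.0000, -4.0000, 4.0000)
after link 3: o_3 = (-3.8891, -2.2322, 6.5981)
after link 4: o_4 = (-3.1820, 4.1317, 6.5981)
after link 5: o_5 = (-4.5962, 5.5459, 6.5981)
after link 6: o_6 = (-4.0962, 6.0459, 1.6483)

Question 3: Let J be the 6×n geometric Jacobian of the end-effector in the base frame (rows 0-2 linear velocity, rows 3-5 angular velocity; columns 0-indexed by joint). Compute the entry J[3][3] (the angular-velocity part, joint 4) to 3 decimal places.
-0.707

axis z_3 = (-0.7071,0.7071,0.0000); lever o_n−o_3 = (-0.2071,8.2782,-4.9497)
cross product → J_v[:, 3] = (-3.5000,-3.5000,-5.7071)
J_ω[:, 3] = z_3
entry J[3][3] = -0.7071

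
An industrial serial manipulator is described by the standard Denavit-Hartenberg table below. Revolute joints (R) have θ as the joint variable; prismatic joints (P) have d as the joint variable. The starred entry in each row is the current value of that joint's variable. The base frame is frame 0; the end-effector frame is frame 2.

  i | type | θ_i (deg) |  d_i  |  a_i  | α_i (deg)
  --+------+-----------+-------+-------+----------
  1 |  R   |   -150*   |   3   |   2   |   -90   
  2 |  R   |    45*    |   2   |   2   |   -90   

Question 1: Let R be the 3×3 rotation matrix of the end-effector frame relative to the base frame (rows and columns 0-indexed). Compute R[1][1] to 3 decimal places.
0.866

End-effector y-axis (col 1 of R) = (-0.5000,0.8660,-0.0000)
R[1][1] = 0.8660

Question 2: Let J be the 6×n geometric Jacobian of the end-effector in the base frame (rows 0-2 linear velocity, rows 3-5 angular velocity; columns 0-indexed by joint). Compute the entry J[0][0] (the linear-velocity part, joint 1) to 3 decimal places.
axis z_0 = ẑ; lever o_n−o_0 = (-1.9568,-3.4392,1.5858)
cross product → J_v[:, 0] = (3.4392,-1.9568,0.0000)
J_ω[:, 0] = z_0
entry J[0][0] = 3.4392

3.439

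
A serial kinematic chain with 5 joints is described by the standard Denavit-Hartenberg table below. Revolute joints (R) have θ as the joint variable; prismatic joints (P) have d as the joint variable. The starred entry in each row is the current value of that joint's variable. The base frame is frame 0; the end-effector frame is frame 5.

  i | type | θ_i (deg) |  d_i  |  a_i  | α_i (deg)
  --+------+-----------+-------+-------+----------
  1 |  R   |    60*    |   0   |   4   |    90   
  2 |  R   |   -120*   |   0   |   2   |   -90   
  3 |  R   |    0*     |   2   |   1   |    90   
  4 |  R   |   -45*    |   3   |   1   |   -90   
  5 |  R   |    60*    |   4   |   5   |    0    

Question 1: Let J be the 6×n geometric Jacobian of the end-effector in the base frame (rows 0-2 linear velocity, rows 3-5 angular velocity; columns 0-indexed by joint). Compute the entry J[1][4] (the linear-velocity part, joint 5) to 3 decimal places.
4.872

axis z_4 = (0.1294,0.2241,-0.9659); lever o_n−o_4 = (-4.4398,0.9703,-4.5108)
cross product → J_v[:, 4] = (-0.0738,4.8722,1.1207)
J_ω[:, 4] = z_4
entry J[1][4] = 4.8722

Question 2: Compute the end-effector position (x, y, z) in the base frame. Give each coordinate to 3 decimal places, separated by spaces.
after link 1: o_1 = (2.0000, 3.4641, 0.0000)
after link 2: o_2 = (1.5000, 2.5981, -1.7321)
after link 3: o_3 = (2.1160, 3.6651, -3.5981)
after link 4: o_4 = (4.2311, 1.3285, -3.8569)
after link 5: o_5 = (-0.2086, 2.2989, -8.3676)

-0.209 2.299 -8.368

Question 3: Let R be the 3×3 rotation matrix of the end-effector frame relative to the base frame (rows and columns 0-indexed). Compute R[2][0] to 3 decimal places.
-0.129

End-effector x-axis (col 0 of R) = (-0.9915,0.0148,-0.1294)
R[2][0] = -0.1294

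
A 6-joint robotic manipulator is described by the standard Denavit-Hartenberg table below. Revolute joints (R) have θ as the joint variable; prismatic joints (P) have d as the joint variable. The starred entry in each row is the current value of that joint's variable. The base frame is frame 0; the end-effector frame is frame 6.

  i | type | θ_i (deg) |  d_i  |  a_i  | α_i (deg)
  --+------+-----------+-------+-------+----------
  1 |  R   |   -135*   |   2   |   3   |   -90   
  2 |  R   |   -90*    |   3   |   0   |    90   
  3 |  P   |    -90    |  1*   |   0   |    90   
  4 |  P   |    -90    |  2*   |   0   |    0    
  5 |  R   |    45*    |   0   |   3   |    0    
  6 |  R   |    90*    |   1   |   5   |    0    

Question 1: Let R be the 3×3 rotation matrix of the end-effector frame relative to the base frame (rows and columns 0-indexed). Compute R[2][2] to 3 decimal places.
-1.000

End-effector z-axis (col 2 of R) = (0.0000,0.0000,-1.0000)
R[2][2] = -1.0000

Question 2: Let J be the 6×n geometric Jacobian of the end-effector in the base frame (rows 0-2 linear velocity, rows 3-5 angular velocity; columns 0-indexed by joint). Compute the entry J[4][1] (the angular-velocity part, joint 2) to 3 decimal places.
axis z_1 = (0.7071,-0.7071,0.0000); lever o_n−o_1 = (-0.1716,3.5858,-3.0000)
cross product → J_v[:, 1] = (2.1213,2.1213,2.4142)
J_ω[:, 1] = z_1
entry J[4][1] = -0.7071

-0.707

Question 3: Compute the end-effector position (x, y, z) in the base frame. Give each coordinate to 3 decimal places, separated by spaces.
-2.293 1.464 -1.000

after link 1: o_1 = (-2.1213, -2.1213, 2.0000)
after link 2: o_2 = (0.0000, -4.2426, 2.0000)
after link 3: o_3 = (0.7071, -3.5355, 2.0000)
after link 4: o_4 = (0.7071, -3.5355, 0.0000)
after link 5: o_5 = (-2.2929, -3.5355, -0.0000)
after link 6: o_6 = (-2.2929, 1.4645, -1.0000)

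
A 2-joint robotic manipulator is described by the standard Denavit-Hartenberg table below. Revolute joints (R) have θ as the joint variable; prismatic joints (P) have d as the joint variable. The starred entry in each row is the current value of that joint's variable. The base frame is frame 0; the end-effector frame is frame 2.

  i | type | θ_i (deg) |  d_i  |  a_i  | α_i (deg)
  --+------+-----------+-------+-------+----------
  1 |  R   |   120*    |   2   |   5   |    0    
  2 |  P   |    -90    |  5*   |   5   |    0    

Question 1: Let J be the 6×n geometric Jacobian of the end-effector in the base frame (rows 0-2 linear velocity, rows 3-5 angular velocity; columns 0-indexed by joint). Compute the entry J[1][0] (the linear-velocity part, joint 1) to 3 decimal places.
axis z_0 = ẑ; lever o_n−o_0 = (1.8301,6.8301,7.0000)
cross product → J_v[:, 0] = (-6.8301,1.8301,0.0000)
J_ω[:, 0] = z_0
entry J[1][0] = 1.8301

1.830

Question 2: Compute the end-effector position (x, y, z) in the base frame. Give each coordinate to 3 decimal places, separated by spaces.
1.830 6.830 7.000

after link 1: o_1 = (-2.5000, 4.3301, 2.0000)
after link 2: o_2 = (1.8301, 6.8301, 7.0000)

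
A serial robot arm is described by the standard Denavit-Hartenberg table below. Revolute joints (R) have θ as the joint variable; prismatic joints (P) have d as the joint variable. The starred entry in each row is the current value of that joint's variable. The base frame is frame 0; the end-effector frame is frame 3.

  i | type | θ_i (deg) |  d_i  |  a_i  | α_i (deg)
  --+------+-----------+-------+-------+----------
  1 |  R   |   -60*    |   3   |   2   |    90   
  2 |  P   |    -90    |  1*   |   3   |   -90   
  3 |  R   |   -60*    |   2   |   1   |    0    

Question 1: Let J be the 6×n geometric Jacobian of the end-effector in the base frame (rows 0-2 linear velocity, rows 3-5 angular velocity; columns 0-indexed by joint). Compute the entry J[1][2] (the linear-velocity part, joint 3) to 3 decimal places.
0.250

axis z_2 = (0.5000,-0.8660,0.0000); lever o_n−o_2 = (0.2500,-2.1651,-0.5000)
cross product → J_v[:, 2] = (0.4330,0.2500,-0.8660)
J_ω[:, 2] = z_2
entry J[1][2] = 0.2500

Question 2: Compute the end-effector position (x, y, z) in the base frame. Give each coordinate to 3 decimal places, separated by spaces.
0.384 -4.397 -0.500

after link 1: o_1 = (1.0000, -1.7321, 3.0000)
after link 2: o_2 = (0.1340, -2.2321, 0.0000)
after link 3: o_3 = (0.3840, -4.3971, -0.5000)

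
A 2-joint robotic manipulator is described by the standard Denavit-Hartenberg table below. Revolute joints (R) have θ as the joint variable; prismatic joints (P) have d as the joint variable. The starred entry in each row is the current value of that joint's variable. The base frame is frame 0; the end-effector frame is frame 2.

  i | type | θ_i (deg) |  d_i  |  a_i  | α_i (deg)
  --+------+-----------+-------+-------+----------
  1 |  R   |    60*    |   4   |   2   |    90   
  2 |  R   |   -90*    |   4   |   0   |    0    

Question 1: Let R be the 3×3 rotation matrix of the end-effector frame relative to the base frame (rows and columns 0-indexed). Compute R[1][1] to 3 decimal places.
0.866

End-effector y-axis (col 1 of R) = (0.5000,0.8660,0.0000)
R[1][1] = 0.8660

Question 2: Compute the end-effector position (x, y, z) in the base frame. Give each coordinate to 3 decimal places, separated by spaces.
after link 1: o_1 = (1.0000, 1.7321, 4.0000)
after link 2: o_2 = (4.4641, -0.2679, 4.0000)

4.464 -0.268 4.000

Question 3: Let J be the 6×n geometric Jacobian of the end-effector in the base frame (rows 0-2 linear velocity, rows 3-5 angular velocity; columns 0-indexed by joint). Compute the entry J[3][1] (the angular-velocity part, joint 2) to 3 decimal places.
0.866

axis z_1 = (0.8660,-0.5000,0.0000); lever o_n−o_1 = (3.4641,-2.0000,0.0000)
cross product → J_v[:, 1] = (0.0000,0.0000,0.0000)
J_ω[:, 1] = z_1
entry J[3][1] = 0.8660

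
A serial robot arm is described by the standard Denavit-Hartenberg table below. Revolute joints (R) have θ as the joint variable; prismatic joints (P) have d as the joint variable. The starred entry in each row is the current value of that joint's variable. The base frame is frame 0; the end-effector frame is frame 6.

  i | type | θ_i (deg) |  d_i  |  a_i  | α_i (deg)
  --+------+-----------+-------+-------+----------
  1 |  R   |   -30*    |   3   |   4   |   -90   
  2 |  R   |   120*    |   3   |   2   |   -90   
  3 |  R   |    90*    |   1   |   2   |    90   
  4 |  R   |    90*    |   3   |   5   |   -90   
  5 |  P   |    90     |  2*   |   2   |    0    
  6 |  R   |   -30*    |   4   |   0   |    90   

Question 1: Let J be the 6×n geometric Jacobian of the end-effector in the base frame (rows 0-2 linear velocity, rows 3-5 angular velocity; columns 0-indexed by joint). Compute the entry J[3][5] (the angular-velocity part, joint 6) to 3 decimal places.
axis z_5 = (0.5000,0.8660,0.0000); lever o_n−o_5 = (2.0000,3.4641,0.0000)
cross product → J_v[:, 5] = (0.0000,-0.0000,0.0000)
J_ω[:, 5] = z_5
entry J[3][5] = 0.5000

0.500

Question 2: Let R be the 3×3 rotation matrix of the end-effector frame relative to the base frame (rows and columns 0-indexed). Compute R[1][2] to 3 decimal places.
0.500

End-effector z-axis (col 2 of R) = (-0.8660,0.5000,-0.0000)
R[1][2] = 0.5000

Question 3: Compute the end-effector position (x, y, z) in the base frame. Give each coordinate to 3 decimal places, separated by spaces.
after link 1: o_1 = (3.4641, -2.0000, 3.0000)
after link 2: o_2 = (4.0981, 1.0981, 1.2679)
after link 3: o_3 = (2.3481, -0.2010, 1.7679)
after link 4: o_4 = (-2.7010, 2.7141, 1.6699)
after link 5: o_5 = (-0.8349, 3.9462, 3.4019)
after link 6: o_6 = (1.1651, 7.4103, 3.4019)

1.165 7.410 3.402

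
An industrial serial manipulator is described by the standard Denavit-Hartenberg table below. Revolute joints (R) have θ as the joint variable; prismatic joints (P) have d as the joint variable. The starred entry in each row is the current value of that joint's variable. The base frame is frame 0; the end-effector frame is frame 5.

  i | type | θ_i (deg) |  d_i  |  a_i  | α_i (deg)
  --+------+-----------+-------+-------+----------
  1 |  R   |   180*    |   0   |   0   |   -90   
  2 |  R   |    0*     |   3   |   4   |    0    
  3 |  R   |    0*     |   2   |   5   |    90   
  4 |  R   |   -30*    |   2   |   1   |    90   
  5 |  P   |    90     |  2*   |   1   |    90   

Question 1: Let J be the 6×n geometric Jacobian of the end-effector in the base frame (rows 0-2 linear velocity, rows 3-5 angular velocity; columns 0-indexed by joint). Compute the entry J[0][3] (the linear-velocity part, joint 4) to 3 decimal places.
axis z_3 = (0.0000,0.0000,1.0000); lever o_n−o_3 = (0.1340,2.2321,3.0000)
cross product → J_v[:, 3] = (-2.2321,0.1340,0.0000)
J_ω[:, 3] = z_3
entry J[0][3] = -2.2321

-2.232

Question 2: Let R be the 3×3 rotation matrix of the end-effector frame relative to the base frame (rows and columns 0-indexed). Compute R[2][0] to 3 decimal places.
End-effector x-axis (col 0 of R) = (-0.0000,-0.0000,1.0000)
R[2][0] = 1.0000

1.000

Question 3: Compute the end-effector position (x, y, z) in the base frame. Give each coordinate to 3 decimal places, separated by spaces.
-8.866 -2.768 3.000

after link 1: o_1 = (0.0000, 0.0000, 0.0000)
after link 2: o_2 = (-4.0000, -3.0000, 0.0000)
after link 3: o_3 = (-9.0000, -5.0000, 0.0000)
after link 4: o_4 = (-9.8660, -4.5000, 2.0000)
after link 5: o_5 = (-8.8660, -2.7679, 3.0000)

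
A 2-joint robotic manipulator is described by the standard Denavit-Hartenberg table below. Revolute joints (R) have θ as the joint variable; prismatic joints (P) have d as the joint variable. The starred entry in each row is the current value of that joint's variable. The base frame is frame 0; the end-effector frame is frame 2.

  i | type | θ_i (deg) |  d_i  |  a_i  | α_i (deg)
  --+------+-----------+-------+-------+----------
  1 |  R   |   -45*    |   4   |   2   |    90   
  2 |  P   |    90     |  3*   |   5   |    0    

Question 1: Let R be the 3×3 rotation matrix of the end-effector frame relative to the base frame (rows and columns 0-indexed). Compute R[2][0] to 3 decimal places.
1.000

End-effector x-axis (col 0 of R) = (0.0000,0.0000,1.0000)
R[2][0] = 1.0000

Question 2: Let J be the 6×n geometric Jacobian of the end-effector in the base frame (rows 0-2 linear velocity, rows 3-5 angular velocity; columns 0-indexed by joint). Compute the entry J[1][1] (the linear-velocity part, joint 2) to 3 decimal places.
-0.707

prismatic axis z_1 = (-0.7071,-0.7071,0.0000)
J_v[:, 1] = z_1; J_ω[:, 1] = (0,0,0)
entry J[1][1] = -0.7071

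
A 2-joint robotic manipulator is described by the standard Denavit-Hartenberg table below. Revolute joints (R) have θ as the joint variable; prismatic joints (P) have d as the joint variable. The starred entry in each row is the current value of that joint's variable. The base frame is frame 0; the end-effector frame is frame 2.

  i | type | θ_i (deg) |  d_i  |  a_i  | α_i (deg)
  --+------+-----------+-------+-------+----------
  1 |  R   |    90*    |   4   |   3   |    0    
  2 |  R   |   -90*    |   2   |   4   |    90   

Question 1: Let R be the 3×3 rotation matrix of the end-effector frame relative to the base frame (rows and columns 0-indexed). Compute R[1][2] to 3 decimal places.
End-effector z-axis (col 2 of R) = (0.0000,-1.0000,0.0000)
R[1][2] = -1.0000

-1.000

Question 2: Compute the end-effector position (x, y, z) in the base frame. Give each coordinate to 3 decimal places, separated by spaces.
after link 1: o_1 = (0.0000, 3.0000, 4.0000)
after link 2: o_2 = (4.0000, 3.0000, 6.0000)

4.000 3.000 6.000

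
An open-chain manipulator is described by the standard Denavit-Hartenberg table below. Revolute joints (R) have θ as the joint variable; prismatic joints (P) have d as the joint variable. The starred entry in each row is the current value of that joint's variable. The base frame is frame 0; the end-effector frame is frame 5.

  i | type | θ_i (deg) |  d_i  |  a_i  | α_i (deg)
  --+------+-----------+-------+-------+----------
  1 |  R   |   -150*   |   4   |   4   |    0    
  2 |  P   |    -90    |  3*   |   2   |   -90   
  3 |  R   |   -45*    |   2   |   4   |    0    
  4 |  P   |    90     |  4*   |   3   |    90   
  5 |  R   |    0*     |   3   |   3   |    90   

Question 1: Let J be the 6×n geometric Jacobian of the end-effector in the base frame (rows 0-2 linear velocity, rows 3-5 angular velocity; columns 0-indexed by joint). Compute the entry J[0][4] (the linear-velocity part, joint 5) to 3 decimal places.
axis z_4 = (-0.3536,0.6124,0.7071); lever o_n−o_4 = (-2.1213,3.6742,-0.0000)
cross product → J_v[:, 4] = (-2.5981,-1.5000,-0.0000)
J_ω[:, 4] = z_4
entry J[0][4] = -2.5981

-2.598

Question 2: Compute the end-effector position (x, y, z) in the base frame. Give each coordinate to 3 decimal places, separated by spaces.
-14.256 4.693 7.707

after link 1: o_1 = (-3.4641, -2.0000, 4.0000)
after link 2: o_2 = (-4.4641, -0.2679, 7.0000)
after link 3: o_3 = (-7.6104, 1.1815, 9.8284)
after link 4: o_4 = (-12.1351, 1.0187, 7.7071)
after link 5: o_5 = (-14.2564, 4.6929, 7.7071)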